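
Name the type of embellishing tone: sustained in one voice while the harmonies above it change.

Approach: none. Departure: none — a single pitch is sustained while the chords change around it, passing through harmonies that do not contain it.
No melodic motion at all; the dissonance is created entirely by the moving harmonies against the stationary note — a pedal tone (pedal point).

Pedal tone.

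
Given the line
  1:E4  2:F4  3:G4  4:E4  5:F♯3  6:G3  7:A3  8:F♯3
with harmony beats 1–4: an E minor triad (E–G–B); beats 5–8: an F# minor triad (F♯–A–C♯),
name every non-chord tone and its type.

F4 (beat 2) — passing tone; G3 (beat 6) — passing tone.

The harmony at that moment is E minor triad (E, G, B); F4 is not a chord tone.
It is approached by step up from E4 and left by step up to G4.
Step in, step out in the same direction — a passing tone.
The harmony at that moment is F♯ minor triad (F♯, A, C♯); G3 is not a chord tone.
It is approached by step up from F♯3 and left by step up to A3.
Step in, step out in the same direction — a passing tone.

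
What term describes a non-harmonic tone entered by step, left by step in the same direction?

Approach: by step. Departure: by step, continuing in the same direction.
Stepwise on both sides with no change of direction means the note fills in the space between two different chord tones — a passing tone. (Had it turned back to its starting note it would be a neighbor tone instead.)

Passing tone.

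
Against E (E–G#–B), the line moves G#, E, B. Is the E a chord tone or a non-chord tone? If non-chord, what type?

E major triad contains E, G#, B; E is the root, so it is a chord tone.

Chord tone (the root of E major triad).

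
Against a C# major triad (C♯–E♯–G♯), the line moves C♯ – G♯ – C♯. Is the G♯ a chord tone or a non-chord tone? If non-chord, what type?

Chord tone (the fifth of C# major triad).

C# major triad contains C♯, E♯, G♯; G♯ is the fifth, so it is a chord tone.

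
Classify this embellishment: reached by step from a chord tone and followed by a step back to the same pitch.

Neighbor tone.

Approach: by step. Departure: by step in the opposite direction, back to the starting pitch.
Stepwise on both sides but reversing to return to the same chord tone — a neighbor tone. (Had it continued onward in the same direction it would be a passing tone instead.)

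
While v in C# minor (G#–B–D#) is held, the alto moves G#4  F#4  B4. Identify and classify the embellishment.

F#4 is an escape tone.

The harmony at that moment is G# minor triad (G#, B, D#); F#4 is not a chord tone.
It is approached by step down from G#4 and left by leap up to B4.
Step in, leap out — an escape tone.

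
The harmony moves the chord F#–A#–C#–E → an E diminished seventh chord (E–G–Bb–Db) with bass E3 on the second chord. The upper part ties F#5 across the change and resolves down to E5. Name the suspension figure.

9–8 suspension.

At the second chord the bass is E3. The suspended F#5 lies a ninth above the bass; after resolving down by step to E5, the interval above the bass becomes an octave.
Suspension figures are named by those two intervals: 9–8.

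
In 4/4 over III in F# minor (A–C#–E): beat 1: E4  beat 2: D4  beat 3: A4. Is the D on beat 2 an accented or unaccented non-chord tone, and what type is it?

Unaccented escape tone.

The harmony at that moment is A major triad (A, C#, E); D4 is not a chord tone.
It is approached by step down from E4 and left by leap up to A4.
Step in, leap out — an escape tone.
It falls on a weak beat, so it is unaccented.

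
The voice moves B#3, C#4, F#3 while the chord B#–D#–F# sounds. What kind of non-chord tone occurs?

C#4 is an escape tone.

The harmony at that moment is B# diminished triad (B#, D#, F#); C#4 is not a chord tone.
It is approached by step up from B#3 and left by leap down to F#3.
Step in, leap out — an escape tone.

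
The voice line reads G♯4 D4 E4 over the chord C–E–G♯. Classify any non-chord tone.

D4 is an appoggiatura.

The harmony at that moment is C augmented triad (C, E, G♯); D4 is not a chord tone.
It is approached by leap down from G♯4 and left by step up to E4.
Leap in, step out — an appoggiatura.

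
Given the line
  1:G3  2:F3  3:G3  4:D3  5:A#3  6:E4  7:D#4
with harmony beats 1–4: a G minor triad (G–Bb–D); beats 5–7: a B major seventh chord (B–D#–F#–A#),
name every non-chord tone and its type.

The harmony at that moment is G minor triad (G, Bb, D); F3 is not a chord tone.
It is approached by step down from G3 and left by step up to G3.
Step away and step back to the same note — a neighbor tone (lower neighbor).
The harmony at that moment is B major seventh chord (B, D#, F#, A#); E4 is not a chord tone.
It is approached by leap up from A#3 and left by step down to D#4.
Leap in, step out — an appoggiatura.

F3 (beat 2) — neighbor tone; E4 (beat 6) — appoggiatura.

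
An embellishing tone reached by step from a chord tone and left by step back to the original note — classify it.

Approach: by step. Departure: by step in the opposite direction, back to the starting pitch.
Stepwise on both sides but reversing to return to the same chord tone — a neighbor tone. (Had it continued onward in the same direction it would be a passing tone instead.)

Neighbor tone.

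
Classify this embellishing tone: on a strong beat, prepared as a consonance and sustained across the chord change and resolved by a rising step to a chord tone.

Retardation.

Approach: by preparation — the pitch is first a chord tone, then held (tied or repeated) while the harmony changes under it. Departure: up by step. Metric position: strong.
A prepared dissonance that resolves upward by step — a retardation. (The same figure resolving downward would be a suspension.)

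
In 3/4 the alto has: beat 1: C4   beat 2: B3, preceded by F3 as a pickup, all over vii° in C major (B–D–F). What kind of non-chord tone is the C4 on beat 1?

The harmony at that moment is B diminished triad (B, D, F); C4 is not a chord tone.
It is approached by leap up from F3 and left by step down to B3.
Leap in, step out, metrically accented — an appoggiatura.

Appoggiatura.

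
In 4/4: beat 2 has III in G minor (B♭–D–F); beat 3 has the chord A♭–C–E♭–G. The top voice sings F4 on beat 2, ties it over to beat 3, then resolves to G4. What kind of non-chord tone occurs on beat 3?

The harmony at that moment is A♭ major seventh chord (A♭, C, E♭, G); F4 is not a chord tone.
It is held over (the same pitch as the preceding F4) and left by step up to G4.
Held over from the previous chord and resolving up by step — a retardation.

Retardation.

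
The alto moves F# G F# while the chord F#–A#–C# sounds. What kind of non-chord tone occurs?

The harmony at that moment is F# major triad (F#, A#, C#); G is not a chord tone.
It is approached by step up from F# and left by step down to F#.
Step away and step back to the same note — a neighbor tone (upper neighbor).

G is a neighbor tone.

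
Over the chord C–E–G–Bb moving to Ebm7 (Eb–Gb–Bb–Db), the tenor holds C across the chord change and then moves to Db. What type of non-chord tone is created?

The harmony at that moment is Eb minor seventh chord (Eb, Gb, Bb, Db); C is not a chord tone.
It is held over (the same pitch as the preceding C) and left by step up to Db.
Held over from the previous chord and resolving up by step — a retardation.

C is a retardation.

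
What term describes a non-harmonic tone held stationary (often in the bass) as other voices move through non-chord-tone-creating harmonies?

Pedal tone.

Approach: none. Departure: none — a single pitch is sustained while the chords change around it, passing through harmonies that do not contain it.
No melodic motion at all; the dissonance is created entirely by the moving harmonies against the stationary note — a pedal tone (pedal point).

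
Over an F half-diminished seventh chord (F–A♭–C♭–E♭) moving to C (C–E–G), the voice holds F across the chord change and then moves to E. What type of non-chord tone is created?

The harmony at that moment is C major triad (C, E, G); F is not a chord tone.
It is held over (the same pitch as the preceding F) and left by step down to E.
Held over from the previous chord and resolving down by step — a suspension.

F is a suspension.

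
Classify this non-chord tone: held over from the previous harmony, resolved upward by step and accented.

Approach: by preparation — the pitch is first a chord tone, then held (tied or repeated) while the harmony changes under it. Departure: up by step. Metric position: strong.
A prepared dissonance that resolves upward by step — a retardation. (The same figure resolving downward would be a suspension.)

Retardation.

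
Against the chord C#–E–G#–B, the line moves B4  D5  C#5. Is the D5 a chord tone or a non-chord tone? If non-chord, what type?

The harmony at that moment is C# minor seventh chord (C#, E, G#, B); D5 is not a chord tone.
It is approached by leap up from B4 and left by step down to C#5.
Leap in, step out — an appoggiatura.

Non-chord tone — an appoggiatura.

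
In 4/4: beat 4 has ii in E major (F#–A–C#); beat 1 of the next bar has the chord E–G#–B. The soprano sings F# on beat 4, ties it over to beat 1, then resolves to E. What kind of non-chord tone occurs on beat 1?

Suspension.

The harmony at that moment is E major triad (E, G#, B); F# is not a chord tone.
It is held over (the same pitch as the preceding F#) and left by step down to E.
Held over from the previous chord and resolving down by step — a suspension.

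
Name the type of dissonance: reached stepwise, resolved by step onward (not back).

Passing tone.

Approach: by step. Departure: by step, continuing in the same direction.
Stepwise on both sides with no change of direction means the note fills in the space between two different chord tones — a passing tone. (Had it turned back to its starting note it would be a neighbor tone instead.)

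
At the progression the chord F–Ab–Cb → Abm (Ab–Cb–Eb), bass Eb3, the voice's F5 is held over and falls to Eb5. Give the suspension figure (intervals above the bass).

At the second chord the bass is Eb3. The suspended F5 lies a ninth above the bass; after resolving down by step to Eb5, the interval above the bass becomes an octave.
Suspension figures are named by those two intervals: 9–8.

9–8 suspension.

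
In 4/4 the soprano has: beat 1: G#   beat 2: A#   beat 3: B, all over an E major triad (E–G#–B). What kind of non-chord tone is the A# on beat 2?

The harmony at that moment is E major triad (E, G#, B); A# is not a chord tone.
It is approached by step up from G# and left by step up to B.
Step in, step out in the same direction — a passing tone.

Passing tone.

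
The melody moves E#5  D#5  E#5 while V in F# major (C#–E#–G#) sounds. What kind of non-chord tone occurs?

The harmony at that moment is C# major triad (C#, E#, G#); D#5 is not a chord tone.
It is approached by step down from E#5 and left by step up to E#5.
Step away and step back to the same note — a neighbor tone (lower neighbor).

D#5 is a neighbor tone.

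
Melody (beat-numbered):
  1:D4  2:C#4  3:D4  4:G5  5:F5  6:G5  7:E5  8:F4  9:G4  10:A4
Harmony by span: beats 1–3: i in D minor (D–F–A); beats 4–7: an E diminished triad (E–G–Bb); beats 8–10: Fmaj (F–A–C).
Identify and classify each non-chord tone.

The harmony at that moment is D minor triad (D, F, A); C#4 is not a chord tone.
It is approached by step down from D4 and left by step up to D4.
Step away and step back to the same note — a neighbor tone (lower neighbor).
The harmony at that moment is E diminished triad (E, G, Bb); F5 is not a chord tone.
It is approached by step down from G5 and left by step up to G5.
Step away and step back to the same note — a neighbor tone (lower neighbor).
The harmony at that moment is F major triad (F, A, C); G4 is not a chord tone.
It is approached by step up from F4 and left by step up to A4.
Step in, step out in the same direction — a passing tone.

C#4 (beat 2) — neighbor tone; F5 (beat 5) — neighbor tone; G4 (beat 9) — passing tone.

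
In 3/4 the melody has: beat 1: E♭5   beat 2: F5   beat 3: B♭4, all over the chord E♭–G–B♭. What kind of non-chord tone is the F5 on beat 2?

The harmony at that moment is E♭ major triad (E♭, G, B♭); F5 is not a chord tone.
It is approached by step up from E♭5 and left by leap down to B♭4.
Step in, leap out, on a weak beat — an escape tone.

Escape tone.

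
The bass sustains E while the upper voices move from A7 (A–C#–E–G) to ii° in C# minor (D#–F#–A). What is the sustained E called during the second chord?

The harmony at that moment is D# diminished triad (D#, F#, A); E is not a chord tone.
It is held over (the same pitch as the preceding E) and then sustained as the same pitch into the next harmony.
Sustained through a change of harmony — a pedal tone.

Pedal tone (pedal point).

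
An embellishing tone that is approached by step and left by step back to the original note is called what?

Neighbor tone.

Approach: by step. Departure: by step in the opposite direction, back to the starting pitch.
Stepwise on both sides but reversing to return to the same chord tone — a neighbor tone. (Had it continued onward in the same direction it would be a passing tone instead.)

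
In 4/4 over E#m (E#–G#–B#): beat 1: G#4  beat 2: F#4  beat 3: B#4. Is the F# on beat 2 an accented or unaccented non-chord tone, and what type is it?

The harmony at that moment is E# minor triad (E#, G#, B#); F#4 is not a chord tone.
It is approached by step down from G#4 and left by leap up to B#4.
Step in, leap out — an escape tone.
It falls on a weak beat, so it is unaccented.

Unaccented escape tone.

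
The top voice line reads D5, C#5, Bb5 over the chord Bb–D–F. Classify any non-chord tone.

The harmony at that moment is Bb major triad (Bb, D, F); C#5 is not a chord tone.
It is approached by step down from D5 and left by leap up to Bb5.
Step in, leap out — an escape tone.

C#5 is an escape tone.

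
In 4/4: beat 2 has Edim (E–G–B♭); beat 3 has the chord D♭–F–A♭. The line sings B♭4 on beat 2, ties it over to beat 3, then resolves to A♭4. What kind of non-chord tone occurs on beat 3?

The harmony at that moment is D♭ major triad (D♭, F, A♭); B♭4 is not a chord tone.
It is held over (the same pitch as the preceding B♭4) and left by step down to A♭4.
Held over from the previous chord and resolving down by step — a suspension.

Suspension.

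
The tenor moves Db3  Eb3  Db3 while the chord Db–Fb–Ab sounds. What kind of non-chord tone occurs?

The harmony at that moment is Db minor triad (Db, Fb, Ab); Eb3 is not a chord tone.
It is approached by step up from Db3 and left by step down to Db3.
Step away and step back to the same note — a neighbor tone (upper neighbor).

Eb3 is a neighbor tone.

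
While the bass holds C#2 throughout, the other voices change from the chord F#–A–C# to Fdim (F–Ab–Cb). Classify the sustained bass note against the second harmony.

The harmony at that moment is F diminished triad (F, Ab, Cb); C#2 is not a chord tone.
It is held over (the same pitch as the preceding C#2) and then sustained as the same pitch into the next harmony.
Sustained through a change of harmony — a pedal tone.

Pedal tone (pedal point).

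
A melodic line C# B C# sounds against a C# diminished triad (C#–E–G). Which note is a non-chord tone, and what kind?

B is a neighbor tone.

The harmony at that moment is C# diminished triad (C#, E, G); B is not a chord tone.
It is approached by step down from C# and left by step up to C#.
Step away and step back to the same note — a neighbor tone (lower neighbor).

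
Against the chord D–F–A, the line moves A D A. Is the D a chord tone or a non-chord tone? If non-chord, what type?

D minor triad contains D, F, A; D is the root, so it is a chord tone.

Chord tone (the root of D minor triad).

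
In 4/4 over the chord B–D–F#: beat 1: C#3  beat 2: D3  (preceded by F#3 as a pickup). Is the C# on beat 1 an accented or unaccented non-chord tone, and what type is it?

Accented appoggiatura.

The harmony at that moment is B minor triad (B, D, F#); C#3 is not a chord tone.
It is approached by leap down from F#3 and left by step up to D3.
Leap in, step out — an appoggiatura.
It falls on the downbeat, so it is accented.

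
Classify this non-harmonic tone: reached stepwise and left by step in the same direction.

Passing tone.

Approach: by step. Departure: by step, continuing in the same direction.
Stepwise on both sides with no change of direction means the note fills in the space between two different chord tones — a passing tone. (Had it turned back to its starting note it would be a neighbor tone instead.)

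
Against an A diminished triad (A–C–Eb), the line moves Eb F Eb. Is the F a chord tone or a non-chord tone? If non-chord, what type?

Non-chord tone — a neighbor tone.

The harmony at that moment is A diminished triad (A, C, Eb); F is not a chord tone.
It is approached by step up from Eb and left by step down to Eb.
Step away and step back to the same note — a neighbor tone (upper neighbor).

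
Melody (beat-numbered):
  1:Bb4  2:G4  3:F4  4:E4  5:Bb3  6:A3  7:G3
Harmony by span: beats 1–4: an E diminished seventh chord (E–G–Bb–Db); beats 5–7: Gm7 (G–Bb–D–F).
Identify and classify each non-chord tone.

The harmony at that moment is E diminished seventh chord (E, G, Bb, Db); F4 is not a chord tone.
It is approached by step down from G4 and left by step down to E4.
Step in, step out in the same direction — a passing tone.
The harmony at that moment is G minor seventh chord (G, Bb, D, F); A3 is not a chord tone.
It is approached by step down from Bb3 and left by step down to G3.
Step in, step out in the same direction — a passing tone.

F4 (beat 3) — passing tone; A3 (beat 6) — passing tone.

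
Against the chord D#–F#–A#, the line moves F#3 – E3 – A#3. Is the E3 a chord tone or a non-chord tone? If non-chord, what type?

Non-chord tone — an escape tone.

The harmony at that moment is D# minor triad (D#, F#, A#); E3 is not a chord tone.
It is approached by step down from F#3 and left by leap up to A#3.
Step in, leap out — an escape tone.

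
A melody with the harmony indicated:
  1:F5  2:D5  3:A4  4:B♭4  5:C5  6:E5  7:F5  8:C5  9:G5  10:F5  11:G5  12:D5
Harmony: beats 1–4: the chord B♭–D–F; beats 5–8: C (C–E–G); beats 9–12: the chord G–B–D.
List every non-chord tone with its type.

The harmony at that moment is B♭ major triad (B♭, D, F); A4 is not a chord tone.
It is approached by leap down from D5 and left by step up to B♭4.
Leap in, step out — an appoggiatura.
The harmony at that moment is C major triad (C, E, G); F5 is not a chord tone.
It is approached by step up from E5 and left by leap down to C5.
Step in, leap out — an escape tone.
The harmony at that moment is G major triad (G, B, D); F5 is not a chord tone.
It is approached by step down from G5 and left by step up to G5.
Step away and step back to the same note — a neighbor tone (lower neighbor).

A4 (beat 3) — appoggiatura; F5 (beat 7) — escape tone; F5 (beat 10) — neighbor tone.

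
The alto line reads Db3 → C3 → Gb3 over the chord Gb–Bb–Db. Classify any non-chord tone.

The harmony at that moment is Gb major triad (Gb, Bb, Db); C3 is not a chord tone.
It is approached by step down from Db3 and left by leap up to Gb3.
Step in, leap out — an escape tone.

C3 is an escape tone.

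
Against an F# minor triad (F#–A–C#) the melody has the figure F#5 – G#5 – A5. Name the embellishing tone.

The harmony at that moment is F# minor triad (F#, A, C#); G#5 is not a chord tone.
It is approached by step up from F#5 and left by step up to A5.
Step in, step out in the same direction — a passing tone.

G#5 is a passing tone.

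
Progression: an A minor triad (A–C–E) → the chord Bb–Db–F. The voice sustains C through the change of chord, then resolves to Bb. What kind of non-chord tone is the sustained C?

C is a suspension.

The harmony at that moment is Bb minor triad (Bb, Db, F); C is not a chord tone.
It is held over (the same pitch as the preceding C) and left by step down to Bb.
Held over from the previous chord and resolving down by step — a suspension.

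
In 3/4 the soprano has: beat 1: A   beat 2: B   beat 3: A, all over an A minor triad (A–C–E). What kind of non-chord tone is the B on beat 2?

The harmony at that moment is A minor triad (A, C, E); B is not a chord tone.
It is approached by step up from A and left by step down to A.
Step away and step back to the same note — a neighbor tone (upper neighbor).

Upper neighbor tone.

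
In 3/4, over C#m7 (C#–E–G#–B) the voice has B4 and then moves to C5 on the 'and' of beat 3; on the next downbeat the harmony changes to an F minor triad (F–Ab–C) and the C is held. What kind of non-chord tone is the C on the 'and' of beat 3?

Anticipation.

The harmony at that moment is C# minor seventh chord (C#, E, G#, B); C5 is not a chord tone.
It is approached by step up from B4 and then sustained as the same pitch into the next harmony.
Arriving early and becoming a chord tone when the harmony changes — an anticipation.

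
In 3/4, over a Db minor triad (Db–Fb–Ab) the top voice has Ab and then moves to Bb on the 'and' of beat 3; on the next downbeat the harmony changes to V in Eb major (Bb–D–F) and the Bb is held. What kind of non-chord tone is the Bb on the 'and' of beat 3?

The harmony at that moment is Db minor triad (Db, Fb, Ab); Bb is not a chord tone.
It is approached by step up from Ab and then sustained as the same pitch into the next harmony.
Arriving early and becoming a chord tone when the harmony changes — an anticipation.

Anticipation.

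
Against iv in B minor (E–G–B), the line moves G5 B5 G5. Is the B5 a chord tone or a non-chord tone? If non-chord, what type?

Chord tone (the fifth of E minor triad).

E minor triad contains E, G, B; B is the fifth, so it is a chord tone.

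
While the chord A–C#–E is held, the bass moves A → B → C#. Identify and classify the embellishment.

B is a passing tone.

The harmony at that moment is A major triad (A, C#, E); B is not a chord tone.
It is approached by step up from A and left by step up to C#.
Step in, step out in the same direction — a passing tone.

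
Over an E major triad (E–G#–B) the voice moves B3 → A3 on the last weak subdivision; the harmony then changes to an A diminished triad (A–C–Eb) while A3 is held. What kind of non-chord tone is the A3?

The harmony at that moment is E major triad (E, G#, B); A3 is not a chord tone.
It is approached by step down from B3 and then sustained as the same pitch into the next harmony.
Arriving early and becoming a chord tone when the harmony changes — an anticipation.

A3 is an anticipation.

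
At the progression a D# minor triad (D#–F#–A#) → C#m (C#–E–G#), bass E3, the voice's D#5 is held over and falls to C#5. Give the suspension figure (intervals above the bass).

At the second chord the bass is E3. The suspended D#5 lies a seventh above the bass; after resolving down by step to C#5, the interval above the bass becomes a sixth.
Suspension figures are named by those two intervals: 7–6.

7–6 suspension.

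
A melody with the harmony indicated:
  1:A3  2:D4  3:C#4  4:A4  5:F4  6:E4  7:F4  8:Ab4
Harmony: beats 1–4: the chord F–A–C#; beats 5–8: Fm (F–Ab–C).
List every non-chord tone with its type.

D4 (beat 2) — appoggiatura; E4 (beat 6) — neighbor tone.

The harmony at that moment is F augmented triad (F, A, C#); D4 is not a chord tone.
It is approached by leap up from A3 and left by step down to C#4.
Leap in, step out — an appoggiatura.
The harmony at that moment is F minor triad (F, Ab, C); E4 is not a chord tone.
It is approached by step down from F4 and left by step up to F4.
Step away and step back to the same note — a neighbor tone (lower neighbor).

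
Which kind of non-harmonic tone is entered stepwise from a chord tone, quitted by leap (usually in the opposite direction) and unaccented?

Approach: by step. Departure: by leap. Metric position: weak.
Step in, leap out, from a weak position — an escape tone (échappée). (It is the mirror image of the appoggiatura, which leaps in and steps out on a strong beat.)

Escape tone.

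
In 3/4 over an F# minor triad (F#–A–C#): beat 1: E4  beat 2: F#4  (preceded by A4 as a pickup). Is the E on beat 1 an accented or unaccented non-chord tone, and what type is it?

Accented appoggiatura.

The harmony at that moment is F# minor triad (F#, A, C#); E4 is not a chord tone.
It is approached by leap down from A4 and left by step up to F#4.
Leap in, step out — an appoggiatura.
It falls on the downbeat, so it is accented.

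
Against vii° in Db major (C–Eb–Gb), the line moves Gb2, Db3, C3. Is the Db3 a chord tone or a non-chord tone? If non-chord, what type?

The harmony at that moment is C diminished triad (C, Eb, Gb); Db3 is not a chord tone.
It is approached by leap up from Gb2 and left by step down to C3.
Leap in, step out — an appoggiatura.

Non-chord tone — an appoggiatura.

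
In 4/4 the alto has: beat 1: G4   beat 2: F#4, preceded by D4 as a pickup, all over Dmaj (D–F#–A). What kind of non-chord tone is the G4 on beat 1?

Appoggiatura.

The harmony at that moment is D major triad (D, F#, A); G4 is not a chord tone.
It is approached by leap up from D4 and left by step down to F#4.
Leap in, step out, metrically accented — an appoggiatura.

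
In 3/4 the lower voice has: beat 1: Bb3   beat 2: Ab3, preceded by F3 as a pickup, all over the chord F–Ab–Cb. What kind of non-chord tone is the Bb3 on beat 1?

Appoggiatura.

The harmony at that moment is F diminished triad (F, Ab, Cb); Bb3 is not a chord tone.
It is approached by leap up from F3 and left by step down to Ab3.
Leap in, step out, metrically accented — an appoggiatura.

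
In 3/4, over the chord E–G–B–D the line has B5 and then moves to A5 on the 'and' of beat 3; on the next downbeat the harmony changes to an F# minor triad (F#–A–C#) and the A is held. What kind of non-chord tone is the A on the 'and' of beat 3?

The harmony at that moment is E minor seventh chord (E, G, B, D); A5 is not a chord tone.
It is approached by step down from B5 and then sustained as the same pitch into the next harmony.
Arriving early and becoming a chord tone when the harmony changes — an anticipation.

Anticipation.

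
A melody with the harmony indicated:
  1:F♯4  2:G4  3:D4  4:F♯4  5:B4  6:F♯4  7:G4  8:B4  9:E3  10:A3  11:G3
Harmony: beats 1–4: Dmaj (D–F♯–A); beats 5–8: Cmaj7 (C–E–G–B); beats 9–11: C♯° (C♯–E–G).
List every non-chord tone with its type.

The harmony at that moment is D major triad (D, F♯, A); G4 is not a chord tone.
It is approached by step up from F♯4 and left by leap down to D4.
Step in, leap out — an escape tone.
The harmony at that moment is C major seventh chord (C, E, G, B); F♯4 is not a chord tone.
It is approached by leap down from B4 and left by step up to G4.
Leap in, step out — an appoggiatura.
The harmony at that moment is C♯ diminished triad (C♯, E, G); A3 is not a chord tone.
It is approached by leap up from E3 and left by step down to G3.
Leap in, step out — an appoggiatura.

G4 (beat 2) — escape tone; F♯4 (beat 6) — appoggiatura; A3 (beat 10) — appoggiatura.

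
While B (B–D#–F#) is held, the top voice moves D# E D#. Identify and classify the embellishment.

E is a neighbor tone.

The harmony at that moment is B major triad (B, D#, F#); E is not a chord tone.
It is approached by step up from D# and left by step down to D#.
Step away and step back to the same note — a neighbor tone (upper neighbor).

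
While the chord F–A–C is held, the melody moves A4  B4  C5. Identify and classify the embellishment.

The harmony at that moment is F major triad (F, A, C); B4 is not a chord tone.
It is approached by step up from A4 and left by step up to C5.
Step in, step out in the same direction — a passing tone.

B4 is a passing tone.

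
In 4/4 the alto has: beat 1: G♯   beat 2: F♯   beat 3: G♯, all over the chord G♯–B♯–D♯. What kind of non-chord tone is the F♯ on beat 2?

Lower neighbor tone.

The harmony at that moment is G♯ major triad (G♯, B♯, D♯); F♯ is not a chord tone.
It is approached by step down from G♯ and left by step up to G♯.
Step away and step back to the same note — a neighbor tone (lower neighbor).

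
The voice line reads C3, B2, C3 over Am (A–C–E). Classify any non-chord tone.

B2 is a neighbor tone.

The harmony at that moment is A minor triad (A, C, E); B2 is not a chord tone.
It is approached by step down from C3 and left by step up to C3.
Step away and step back to the same note — a neighbor tone (lower neighbor).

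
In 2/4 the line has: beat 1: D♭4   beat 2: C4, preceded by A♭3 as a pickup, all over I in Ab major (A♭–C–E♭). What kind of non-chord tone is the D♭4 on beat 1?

Appoggiatura.

The harmony at that moment is A♭ major triad (A♭, C, E♭); D♭4 is not a chord tone.
It is approached by leap up from A♭3 and left by step down to C4.
Leap in, step out, metrically accented — an appoggiatura.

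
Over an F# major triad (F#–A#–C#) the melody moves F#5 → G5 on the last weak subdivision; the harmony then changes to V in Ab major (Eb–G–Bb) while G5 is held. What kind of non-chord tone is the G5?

G5 is an anticipation.

The harmony at that moment is F# major triad (F#, A#, C#); G5 is not a chord tone.
It is approached by step up from F#5 and then sustained as the same pitch into the next harmony.
Arriving early and becoming a chord tone when the harmony changes — an anticipation.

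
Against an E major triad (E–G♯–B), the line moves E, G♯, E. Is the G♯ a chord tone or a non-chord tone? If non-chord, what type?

E major triad contains E, G♯, B; G♯ is the third, so it is a chord tone.

Chord tone (the third of E major triad).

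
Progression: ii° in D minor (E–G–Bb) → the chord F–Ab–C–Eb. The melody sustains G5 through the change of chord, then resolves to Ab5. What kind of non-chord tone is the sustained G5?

The harmony at that moment is F minor seventh chord (F, Ab, C, Eb); G5 is not a chord tone.
It is held over (the same pitch as the preceding G5) and left by step up to Ab5.
Held over from the previous chord and resolving up by step — a retardation.

G5 is a retardation.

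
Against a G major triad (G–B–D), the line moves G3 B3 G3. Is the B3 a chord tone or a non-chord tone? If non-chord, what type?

Chord tone (the third of G major triad).

G major triad contains G, B, D; B is the third, so it is a chord tone.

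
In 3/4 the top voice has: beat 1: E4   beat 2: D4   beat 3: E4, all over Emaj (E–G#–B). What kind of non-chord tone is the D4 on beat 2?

The harmony at that moment is E major triad (E, G#, B); D4 is not a chord tone.
It is approached by step down from E4 and left by step up to E4.
Step away and step back to the same note — a neighbor tone (lower neighbor).

Lower neighbor tone.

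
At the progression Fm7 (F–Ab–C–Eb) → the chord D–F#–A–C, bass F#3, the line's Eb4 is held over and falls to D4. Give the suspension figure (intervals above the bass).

7–6 suspension.

At the second chord the bass is F#3. The suspended Eb4 lies a seventh above the bass; after resolving down by step to D4, the interval above the bass becomes a sixth.
Suspension figures are named by those two intervals: 7–6.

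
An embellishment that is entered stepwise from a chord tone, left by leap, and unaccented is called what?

Escape tone.

Approach: by step. Departure: by leap. Metric position: weak.
Step in, leap out, from a weak position — an escape tone (échappée). (It is the mirror image of the appoggiatura, which leaps in and steps out on a strong beat.)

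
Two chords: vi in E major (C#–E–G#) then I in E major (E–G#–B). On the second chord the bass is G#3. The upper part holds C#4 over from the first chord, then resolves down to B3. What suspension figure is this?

At the second chord the bass is G#3. The suspended C#4 lies a fourth above the bass; after resolving down by step to B3, the interval above the bass becomes a third.
Suspension figures are named by those two intervals: 4–3.

4–3 suspension.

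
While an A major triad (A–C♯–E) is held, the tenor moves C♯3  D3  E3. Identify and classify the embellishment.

D3 is a passing tone.

The harmony at that moment is A major triad (A, C♯, E); D3 is not a chord tone.
It is approached by step up from C♯3 and left by step up to E3.
Step in, step out in the same direction — a passing tone.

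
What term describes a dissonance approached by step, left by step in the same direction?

Passing tone.

Approach: by step. Departure: by step, continuing in the same direction.
Stepwise on both sides with no change of direction means the note fills in the space between two different chord tones — a passing tone. (Had it turned back to its starting note it would be a neighbor tone instead.)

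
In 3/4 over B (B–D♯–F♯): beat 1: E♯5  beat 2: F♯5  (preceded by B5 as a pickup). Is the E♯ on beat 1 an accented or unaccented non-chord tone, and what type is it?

Accented appoggiatura.

The harmony at that moment is B major triad (B, D♯, F♯); E♯5 is not a chord tone.
It is approached by leap down from B5 and left by step up to F♯5.
Leap in, step out — an appoggiatura.
It falls on the downbeat, so it is accented.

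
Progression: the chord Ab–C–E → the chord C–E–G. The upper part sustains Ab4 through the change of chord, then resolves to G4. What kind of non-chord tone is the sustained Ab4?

The harmony at that moment is C major triad (C, E, G); Ab4 is not a chord tone.
It is held over (the same pitch as the preceding Ab4) and left by step down to G4.
Held over from the previous chord and resolving down by step — a suspension.

Ab4 is a suspension.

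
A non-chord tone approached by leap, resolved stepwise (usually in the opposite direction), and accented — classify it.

Appoggiatura.

Approach: by leap. Departure: by step. Metric position: strong.
Leap in, step out, in a metrically strong position — an appoggiatura. (It is the mirror image of the escape tone, which steps in and leaps out from a weak position.)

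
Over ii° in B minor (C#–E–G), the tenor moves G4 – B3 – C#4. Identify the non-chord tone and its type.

The harmony at that moment is C# diminished triad (C#, E, G); B3 is not a chord tone.
It is approached by leap down from G4 and left by step up to C#4.
Leap in, step out — an appoggiatura.

B3 is an appoggiatura.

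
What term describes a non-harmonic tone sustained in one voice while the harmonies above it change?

Pedal tone.

Approach: none. Departure: none — a single pitch is sustained while the chords change around it, passing through harmonies that do not contain it.
No melodic motion at all; the dissonance is created entirely by the moving harmonies against the stationary note — a pedal tone (pedal point).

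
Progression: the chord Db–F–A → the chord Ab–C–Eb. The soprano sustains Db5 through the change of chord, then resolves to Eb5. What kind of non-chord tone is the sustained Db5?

The harmony at that moment is Ab major triad (Ab, C, Eb); Db5 is not a chord tone.
It is held over (the same pitch as the preceding Db5) and left by step up to Eb5.
Held over from the previous chord and resolving up by step — a retardation.

Db5 is a retardation.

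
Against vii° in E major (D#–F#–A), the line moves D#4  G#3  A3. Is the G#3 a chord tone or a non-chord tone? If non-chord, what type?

The harmony at that moment is D# diminished triad (D#, F#, A); G#3 is not a chord tone.
It is approached by leap down from D#4 and left by step up to A3.
Leap in, step out — an appoggiatura.

Non-chord tone — an appoggiatura.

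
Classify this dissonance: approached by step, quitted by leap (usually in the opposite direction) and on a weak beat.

Approach: by step. Departure: by leap. Metric position: weak.
Step in, leap out, from a weak position — an escape tone (échappée). (It is the mirror image of the appoggiatura, which leaps in and steps out on a strong beat.)

Escape tone.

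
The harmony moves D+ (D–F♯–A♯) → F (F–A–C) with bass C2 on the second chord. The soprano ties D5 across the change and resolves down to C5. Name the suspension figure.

At the second chord the bass is C2. The suspended D5 lies a ninth above the bass; after resolving down by step to C5, the interval above the bass becomes an octave.
Suspension figures are named by those two intervals: 9–8.

9–8 suspension.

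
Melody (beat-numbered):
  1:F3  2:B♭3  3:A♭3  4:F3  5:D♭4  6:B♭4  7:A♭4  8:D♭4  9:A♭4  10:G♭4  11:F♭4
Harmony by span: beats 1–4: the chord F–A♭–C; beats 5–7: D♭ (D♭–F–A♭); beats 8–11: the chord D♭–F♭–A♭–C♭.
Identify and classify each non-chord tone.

B♭3 (beat 2) — appoggiatura; B♭4 (beat 6) — appoggiatura; G♭4 (beat 10) — passing tone.

The harmony at that moment is F minor triad (F, A♭, C); B♭3 is not a chord tone.
It is approached by leap up from F3 and left by step down to A♭3.
Leap in, step out — an appoggiatura.
The harmony at that moment is D♭ major triad (D♭, F, A♭); B♭4 is not a chord tone.
It is approached by leap up from D♭4 and left by step down to A♭4.
Leap in, step out — an appoggiatura.
The harmony at that moment is D♭ minor seventh chord (D♭, F♭, A♭, C♭); G♭4 is not a chord tone.
It is approached by step down from A♭4 and left by step down to F♭4.
Step in, step out in the same direction — a passing tone.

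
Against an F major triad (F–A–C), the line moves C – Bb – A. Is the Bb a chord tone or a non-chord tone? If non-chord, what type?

The harmony at that moment is F major triad (F, A, C); Bb is not a chord tone.
It is approached by step down from C and left by step down to A.
Step in, step out in the same direction — a passing tone.

Non-chord tone — a passing tone.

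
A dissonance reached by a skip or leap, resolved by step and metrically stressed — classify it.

Appoggiatura.

Approach: by leap. Departure: by step. Metric position: strong.
Leap in, step out, in a metrically strong position — an appoggiatura. (It is the mirror image of the escape tone, which steps in and leaps out from a weak position.)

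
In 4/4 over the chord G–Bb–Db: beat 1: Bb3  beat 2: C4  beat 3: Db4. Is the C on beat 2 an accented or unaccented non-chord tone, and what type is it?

The harmony at that moment is G diminished triad (G, Bb, Db); C4 is not a chord tone.
It is approached by step up from Bb3 and left by step up to Db4.
Step in, step out in the same direction — a passing tone.
It falls on a weak beat, so it is unaccented.

Unaccented passing tone.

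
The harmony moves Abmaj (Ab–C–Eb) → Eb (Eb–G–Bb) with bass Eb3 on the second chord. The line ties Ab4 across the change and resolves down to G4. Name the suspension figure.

4–3 suspension.

At the second chord the bass is Eb3. The suspended Ab4 lies a fourth above the bass; after resolving down by step to G4, the interval above the bass becomes a third.
Suspension figures are named by those two intervals: 4–3.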